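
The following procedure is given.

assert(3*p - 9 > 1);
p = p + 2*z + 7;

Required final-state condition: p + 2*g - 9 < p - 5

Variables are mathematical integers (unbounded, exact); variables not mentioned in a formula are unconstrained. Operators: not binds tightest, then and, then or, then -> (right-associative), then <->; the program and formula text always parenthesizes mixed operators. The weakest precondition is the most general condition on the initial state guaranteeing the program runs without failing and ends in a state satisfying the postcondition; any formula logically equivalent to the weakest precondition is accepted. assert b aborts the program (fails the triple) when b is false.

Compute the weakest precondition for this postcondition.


Working backward. After the program, the postcondition p + 2*g - 9 < p - 5 must hold; in canonical form it is 2*g < 4.
Before p := p + 2*z + 7: 2*g < 4
Before assert 3*p - 9 > 1: 3*p > 10 and 2*g < 4
Answer: WP = 3*p > 10 and 2*g < 4


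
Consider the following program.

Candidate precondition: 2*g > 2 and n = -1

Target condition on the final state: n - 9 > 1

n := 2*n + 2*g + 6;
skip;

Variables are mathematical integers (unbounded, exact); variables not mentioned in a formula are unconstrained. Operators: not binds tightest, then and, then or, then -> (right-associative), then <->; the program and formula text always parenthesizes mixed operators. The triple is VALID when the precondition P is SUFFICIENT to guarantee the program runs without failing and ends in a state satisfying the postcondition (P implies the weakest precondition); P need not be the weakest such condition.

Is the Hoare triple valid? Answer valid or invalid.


Working backward. After the program, the postcondition n - 9 > 1 must hold; in canonical form it is n > 10.
Before skip: n > 10
Before n := 2*n + 2*g + 6: 2*g + 2*n > 4
The weakest precondition is 2*g + 2*n > 4.
Check whether 2*g > 2 and n = -1 implies it.
Countermodel: at the initial state g = 2, n = -1, the precondition holds but the weakest precondition fails.
Answer: invalid


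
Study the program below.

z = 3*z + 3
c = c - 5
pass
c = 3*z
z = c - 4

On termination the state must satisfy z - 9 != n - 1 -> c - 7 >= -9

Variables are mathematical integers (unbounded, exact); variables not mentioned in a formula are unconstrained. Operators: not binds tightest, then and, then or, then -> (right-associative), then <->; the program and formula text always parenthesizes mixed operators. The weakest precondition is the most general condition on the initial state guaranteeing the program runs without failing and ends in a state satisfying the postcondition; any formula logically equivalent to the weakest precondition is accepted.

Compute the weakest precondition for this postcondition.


Working backward. After the program, the postcondition z - 9 != n - 1 -> c - 7 >= -9 must hold; in canonical form it is z != n + 8 -> c >= -2.
Before z := c - 4: c != n + 12 -> c >= -2
Before c := 3*z: 3*z != n + 12 -> 3*z >= -2
Before skip: 3*z != n + 12 -> 3*z >= -2
Before c := c - 5: 3*z != n + 12 -> 3*z >= -2
Before z := 3*z + 3: 9*z != n + 3 -> 9*z >= -11
Answer: WP = 9*z != n + 3 -> 9*z >= -11


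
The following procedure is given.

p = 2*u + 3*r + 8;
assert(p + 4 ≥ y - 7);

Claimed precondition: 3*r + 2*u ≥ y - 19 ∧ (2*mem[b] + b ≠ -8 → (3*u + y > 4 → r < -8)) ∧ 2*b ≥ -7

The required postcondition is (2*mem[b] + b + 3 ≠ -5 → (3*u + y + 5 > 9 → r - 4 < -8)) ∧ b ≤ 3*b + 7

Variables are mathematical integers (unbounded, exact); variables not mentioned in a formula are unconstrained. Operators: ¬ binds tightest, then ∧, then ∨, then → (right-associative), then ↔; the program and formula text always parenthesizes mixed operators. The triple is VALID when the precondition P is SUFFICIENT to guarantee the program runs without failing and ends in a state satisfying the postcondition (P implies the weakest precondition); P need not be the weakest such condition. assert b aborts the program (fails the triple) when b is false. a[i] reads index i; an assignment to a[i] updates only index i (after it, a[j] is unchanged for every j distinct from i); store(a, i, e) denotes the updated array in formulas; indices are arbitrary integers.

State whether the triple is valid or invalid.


Working backward. After the program, the postcondition (2*mem[b] + b + 3 ≠ -5 → (3*u + y + 5 > 9 → r - 4 < -8)) ∧ b ≤ 3*b + 7 must hold; in canonical form it is (2*mem[b] + b ≠ -8 → (3*u + y > 4 → r < -4)) ∧ 2*b ≥ -7.
Before assert p + 4 ≥ y - 7: p ≥ y - 11 ∧ (2*mem[b] + b ≠ -8 → (3*u + y > 4 → r < -4)) ∧ 2*b ≥ -7
Before p := 2*u + 3*r + 8: 3*r + 2*u ≥ y - 19 ∧ (2*mem[b] + b ≠ -8 → (3*u + y > 4 → r < -4)) ∧ 2*b ≥ -7
The weakest precondition is 3*r + 2*u ≥ y - 19 ∧ (2*mem[b] + b ≠ -8 → (3*u + y > 4 → r < -4)) ∧ 2*b ≥ -7.
Check whether 3*r + 2*u ≥ y - 19 ∧ (2*mem[b] + b ≠ -8 → (3*u + y > 4 → r < -8)) ∧ 2*b ≥ -7 implies it.
Every state satisfying the precondition satisfies the weakest precondition: the implication holds.
Answer: valid


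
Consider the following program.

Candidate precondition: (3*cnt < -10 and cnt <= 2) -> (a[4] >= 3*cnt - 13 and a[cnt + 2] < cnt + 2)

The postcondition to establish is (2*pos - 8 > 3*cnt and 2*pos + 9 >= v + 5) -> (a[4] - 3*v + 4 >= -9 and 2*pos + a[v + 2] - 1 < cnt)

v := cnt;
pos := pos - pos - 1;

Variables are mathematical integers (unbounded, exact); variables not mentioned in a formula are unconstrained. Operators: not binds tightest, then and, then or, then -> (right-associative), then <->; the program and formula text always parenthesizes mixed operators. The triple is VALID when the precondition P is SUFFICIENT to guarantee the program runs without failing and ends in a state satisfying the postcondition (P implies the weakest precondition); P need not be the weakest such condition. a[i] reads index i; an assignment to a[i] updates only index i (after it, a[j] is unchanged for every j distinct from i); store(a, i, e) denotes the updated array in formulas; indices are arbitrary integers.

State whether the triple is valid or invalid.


Working backward. After the program, the postcondition (2*pos - 8 > 3*cnt and 2*pos + 9 >= v + 5) -> (a[4] - 3*v + 4 >= -9 and 2*pos + a[v + 2] - 1 < cnt) must hold; in canonical form it is (2*pos > 3*cnt + 8 and 2*pos >= v - 4) -> (a[4] >= 3*v - 13 and a[v + 2] + 2*pos < cnt + 1).
Before pos := pos - pos - 1: (3*cnt < -10 and v <= 2) -> (a[4] >= 3*v - 13 and a[v + 2] < cnt + 3)
Before v := cnt: (3*cnt < -10 and cnt <= 2) -> (a[4] >= 3*cnt - 13 and a[cnt + 2] < cnt + 3)
The weakest precondition is (3*cnt < -10 and cnt <= 2) -> (a[4] >= 3*cnt - 13 and a[cnt + 2] < cnt + 3).
Check whether (3*cnt < -10 and cnt <= 2) -> (a[4] >= 3*cnt - 13 and a[cnt + 2] < cnt + 2) implies it.
Every state satisfying the precondition satisfies the weakest precondition: the implication holds.
Answer: valid


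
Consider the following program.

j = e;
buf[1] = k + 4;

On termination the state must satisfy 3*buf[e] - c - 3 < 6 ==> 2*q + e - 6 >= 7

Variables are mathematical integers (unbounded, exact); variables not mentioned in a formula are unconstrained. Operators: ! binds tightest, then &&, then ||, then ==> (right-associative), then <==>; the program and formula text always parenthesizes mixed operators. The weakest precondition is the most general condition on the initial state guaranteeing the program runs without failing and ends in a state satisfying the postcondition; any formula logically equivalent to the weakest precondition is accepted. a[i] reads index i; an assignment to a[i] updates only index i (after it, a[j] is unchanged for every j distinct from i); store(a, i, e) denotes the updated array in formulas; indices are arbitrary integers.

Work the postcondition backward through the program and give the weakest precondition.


Working backward. After the program, the postcondition 3*buf[e] - c - 3 < 6 ==> 2*q + e - 6 >= 7 must hold; in canonical form it is 3*buf[e] < c + 9 ==> e + 2*q >= 13.
Before buf[1] := k + 4: 3*store(buf, 1, k + 4)[e] < c + 9 ==> e + 2*q >= 13
Before j := e: 3*store(buf, 1, k + 4)[e] < c + 9 ==> e + 2*q >= 13
Answer: WP = 3*store(buf, 1, k + 4)[e] < c + 9 ==> e + 2*q >= 13


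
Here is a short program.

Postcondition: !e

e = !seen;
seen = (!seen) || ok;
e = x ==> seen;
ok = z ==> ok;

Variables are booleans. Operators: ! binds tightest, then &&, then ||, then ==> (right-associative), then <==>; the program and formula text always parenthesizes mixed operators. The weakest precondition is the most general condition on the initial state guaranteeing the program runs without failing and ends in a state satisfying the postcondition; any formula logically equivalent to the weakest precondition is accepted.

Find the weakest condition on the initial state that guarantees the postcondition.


Working backward. After the program, !e must hold.
Before ok := z ==> ok: !e
Before e := x ==> seen: !(x ==> seen)
Before seen := (!seen) || ok: !(x ==> ((!seen) || ok))
Before e := !seen: !(x ==> ((!seen) || ok))
Answer: WP = !(x ==> ((!seen) || ok))


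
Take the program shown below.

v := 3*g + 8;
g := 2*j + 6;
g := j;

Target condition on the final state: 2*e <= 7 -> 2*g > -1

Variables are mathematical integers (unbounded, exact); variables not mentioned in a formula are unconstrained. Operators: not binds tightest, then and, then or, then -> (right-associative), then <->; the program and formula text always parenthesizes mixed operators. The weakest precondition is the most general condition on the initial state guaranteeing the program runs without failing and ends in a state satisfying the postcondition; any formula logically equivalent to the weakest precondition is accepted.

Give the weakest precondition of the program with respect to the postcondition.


Working backward. After the program, 2*e <= 7 -> 2*g > -1 must hold.
Before g := j: 2*e <= 7 -> 2*j > -1
Before g := 2*j + 6: 2*e <= 7 -> 2*j > -1
Before v := 3*g + 8: 2*e <= 7 -> 2*j > -1
Answer: WP = 2*e <= 7 -> 2*j > -1


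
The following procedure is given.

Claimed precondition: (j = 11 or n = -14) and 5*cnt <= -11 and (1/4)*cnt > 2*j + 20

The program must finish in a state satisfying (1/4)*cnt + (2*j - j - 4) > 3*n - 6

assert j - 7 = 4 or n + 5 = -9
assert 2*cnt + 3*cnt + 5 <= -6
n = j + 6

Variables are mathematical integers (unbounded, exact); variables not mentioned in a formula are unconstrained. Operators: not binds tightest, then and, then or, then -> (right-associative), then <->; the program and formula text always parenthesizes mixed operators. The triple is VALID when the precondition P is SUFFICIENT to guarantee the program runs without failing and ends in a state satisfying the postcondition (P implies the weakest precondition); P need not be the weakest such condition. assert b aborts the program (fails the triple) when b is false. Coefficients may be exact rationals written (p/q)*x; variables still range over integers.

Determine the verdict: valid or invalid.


Working backward. After the program, the postcondition (1/4)*cnt + (2*j - j - 4) > 3*n - 6 must hold; in canonical form it is (1/4)*cnt + j > 3*n - 2.
Before n := j + 6: (1/4)*cnt > 2*j + 16
Before assert 2*cnt + 3*cnt + 5 <= -6: 5*cnt <= -11 and (1/4)*cnt > 2*j + 16
Before assert j - 7 = 4 or n + 5 = -9: (j = 11 or n = -14) and 5*cnt <= -11 and (1/4)*cnt > 2*j + 16
The weakest precondition is (j = 11 or n = -14) and 5*cnt <= -11 and (1/4)*cnt > 2*j + 16.
Check whether (j = 11 or n = -14) and 5*cnt <= -11 and (1/4)*cnt > 2*j + 20 implies it.
Every state satisfying the precondition satisfies the weakest precondition: the implication holds.
Answer: valid


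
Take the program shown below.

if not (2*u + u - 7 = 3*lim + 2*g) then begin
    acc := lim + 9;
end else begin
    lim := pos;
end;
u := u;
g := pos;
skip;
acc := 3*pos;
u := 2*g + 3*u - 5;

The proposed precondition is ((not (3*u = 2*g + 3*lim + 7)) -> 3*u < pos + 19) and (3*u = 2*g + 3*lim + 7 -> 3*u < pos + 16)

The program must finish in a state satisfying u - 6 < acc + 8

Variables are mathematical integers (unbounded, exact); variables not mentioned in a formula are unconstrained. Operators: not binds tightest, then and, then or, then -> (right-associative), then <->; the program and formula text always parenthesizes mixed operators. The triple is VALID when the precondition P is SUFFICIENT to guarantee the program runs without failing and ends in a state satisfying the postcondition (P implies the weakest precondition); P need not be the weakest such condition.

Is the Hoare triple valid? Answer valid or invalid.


Working backward. After the program, the postcondition u - 6 < acc + 8 must hold; in canonical form it is u < acc + 14.
Before u := 2*g + 3*u - 5: 2*g + 3*u < acc + 19
Before acc := 3*pos: 2*g + 3*u < 3*pos + 19
Before skip: 2*g + 3*u < 3*pos + 19
Before g := pos: 3*u < pos + 19
Before u := u: 3*u < pos + 19
Then branch requires 3*u < pos + 19; else branch requires 3*u < pos + 19.
Before the if: ((not (3*u = 2*g + 3*lim + 7)) -> 3*u < pos + 19) and (3*u = 2*g + 3*lim + 7 -> 3*u < pos + 19)
The weakest precondition is ((not (3*u = 2*g + 3*lim + 7)) -> 3*u < pos + 19) and (3*u = 2*g + 3*lim + 7 -> 3*u < pos + 19).
Check whether ((not (3*u = 2*g + 3*lim + 7)) -> 3*u < pos + 19) and (3*u = 2*g + 3*lim + 7 -> 3*u < pos + 16) implies it.
Every state satisfying the precondition satisfies the weakest precondition: the implication holds.
Answer: valid


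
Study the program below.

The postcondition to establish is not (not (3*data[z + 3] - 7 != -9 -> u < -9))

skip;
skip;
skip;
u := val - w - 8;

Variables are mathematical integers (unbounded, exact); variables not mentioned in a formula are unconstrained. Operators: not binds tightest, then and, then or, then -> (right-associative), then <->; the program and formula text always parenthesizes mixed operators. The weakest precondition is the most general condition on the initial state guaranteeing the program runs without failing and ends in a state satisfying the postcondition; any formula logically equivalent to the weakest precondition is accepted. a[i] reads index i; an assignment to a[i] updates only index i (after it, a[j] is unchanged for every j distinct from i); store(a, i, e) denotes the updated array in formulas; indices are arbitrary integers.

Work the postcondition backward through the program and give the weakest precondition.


Working backward. After the program, the postcondition not (not (3*data[z + 3] - 7 != -9 -> u < -9)) must hold; in canonical form it is 3*data[z + 3] != -2 -> u < -9.
Before u := val - w - 8: 3*data[z + 3] != -2 -> val < w - 1
Before skip: 3*data[z + 3] != -2 -> val < w - 1
Before skip: 3*data[z + 3] != -2 -> val < w - 1
Before skip: 3*data[z + 3] != -2 -> val < w - 1
Answer: WP = 3*data[z + 3] != -2 -> val < w - 1


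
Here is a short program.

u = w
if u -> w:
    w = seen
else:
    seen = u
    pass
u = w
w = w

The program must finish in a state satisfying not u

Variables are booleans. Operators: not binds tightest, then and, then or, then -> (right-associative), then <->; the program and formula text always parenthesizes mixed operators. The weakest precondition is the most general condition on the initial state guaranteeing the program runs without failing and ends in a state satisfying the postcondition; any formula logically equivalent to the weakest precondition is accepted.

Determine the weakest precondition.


Working backward. After the program, not u must hold.
Before w := w: not u
Before u := w: not w
Then branch requires not seen; else branch requires not w.
Before the if: ((u -> w) -> (not seen)) and ((not (u -> w)) -> (not w))
Before u := w: not seen
Answer: WP = not seen


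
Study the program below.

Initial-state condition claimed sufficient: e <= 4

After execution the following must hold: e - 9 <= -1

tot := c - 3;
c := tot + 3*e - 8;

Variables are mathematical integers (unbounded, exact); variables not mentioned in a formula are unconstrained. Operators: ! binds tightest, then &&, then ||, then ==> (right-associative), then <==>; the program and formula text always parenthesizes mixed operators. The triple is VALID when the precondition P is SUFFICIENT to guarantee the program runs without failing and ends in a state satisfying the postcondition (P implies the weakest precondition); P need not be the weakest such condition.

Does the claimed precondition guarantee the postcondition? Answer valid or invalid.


Working backward. After the program, the postcondition e - 9 <= -1 must hold; in canonical form it is e <= 8.
Before c := tot + 3*e - 8: e <= 8
Before tot := c - 3: e <= 8
The weakest precondition is e <= 8.
Check whether e <= 4 implies it.
Every state satisfying the precondition satisfies the weakest precondition: the implication holds.
Answer: valid


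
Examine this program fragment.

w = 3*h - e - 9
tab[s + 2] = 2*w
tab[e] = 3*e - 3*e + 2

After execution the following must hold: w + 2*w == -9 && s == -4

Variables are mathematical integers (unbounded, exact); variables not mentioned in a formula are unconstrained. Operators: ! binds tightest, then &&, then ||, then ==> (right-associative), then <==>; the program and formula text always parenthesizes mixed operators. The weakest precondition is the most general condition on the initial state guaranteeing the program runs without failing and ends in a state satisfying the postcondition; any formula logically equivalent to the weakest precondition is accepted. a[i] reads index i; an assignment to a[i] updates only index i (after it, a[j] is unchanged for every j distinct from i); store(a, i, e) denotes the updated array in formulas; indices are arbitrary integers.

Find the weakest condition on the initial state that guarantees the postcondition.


Working backward. After the program, the postcondition w + 2*w == -9 && s == -4 must hold; in canonical form it is 3*w == -9 && s == -4.
Before tab[e] := 3*e - 3*e + 2: 3*w == -9 && s == -4
Before tab[s + 2] := 2*w: 3*w == -9 && s == -4
Before w := 3*h - e - 9: 9*h == 3*e + 18 && s == -4
Answer: WP = 9*h == 3*e + 18 && s == -4


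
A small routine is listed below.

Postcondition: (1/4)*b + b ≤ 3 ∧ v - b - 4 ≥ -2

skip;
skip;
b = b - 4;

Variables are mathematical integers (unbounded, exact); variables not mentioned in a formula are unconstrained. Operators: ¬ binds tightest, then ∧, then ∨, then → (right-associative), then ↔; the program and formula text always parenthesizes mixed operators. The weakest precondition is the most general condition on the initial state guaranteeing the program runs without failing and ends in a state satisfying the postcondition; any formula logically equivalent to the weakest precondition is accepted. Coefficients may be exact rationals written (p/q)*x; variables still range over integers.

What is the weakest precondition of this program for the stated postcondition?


Working backward. After the program, the postcondition (1/4)*b + b ≤ 3 ∧ v - b - 4 ≥ -2 must hold; in canonical form it is (5/4)*b ≤ 3 ∧ v ≥ b + 2.
Before b := b - 4: (5/4)*b ≤ 8 ∧ v ≥ b - 2
Before skip: (5/4)*b ≤ 8 ∧ v ≥ b - 2
Before skip: (5/4)*b ≤ 8 ∧ v ≥ b - 2
Answer: WP = (5/4)*b ≤ 8 ∧ v ≥ b - 2


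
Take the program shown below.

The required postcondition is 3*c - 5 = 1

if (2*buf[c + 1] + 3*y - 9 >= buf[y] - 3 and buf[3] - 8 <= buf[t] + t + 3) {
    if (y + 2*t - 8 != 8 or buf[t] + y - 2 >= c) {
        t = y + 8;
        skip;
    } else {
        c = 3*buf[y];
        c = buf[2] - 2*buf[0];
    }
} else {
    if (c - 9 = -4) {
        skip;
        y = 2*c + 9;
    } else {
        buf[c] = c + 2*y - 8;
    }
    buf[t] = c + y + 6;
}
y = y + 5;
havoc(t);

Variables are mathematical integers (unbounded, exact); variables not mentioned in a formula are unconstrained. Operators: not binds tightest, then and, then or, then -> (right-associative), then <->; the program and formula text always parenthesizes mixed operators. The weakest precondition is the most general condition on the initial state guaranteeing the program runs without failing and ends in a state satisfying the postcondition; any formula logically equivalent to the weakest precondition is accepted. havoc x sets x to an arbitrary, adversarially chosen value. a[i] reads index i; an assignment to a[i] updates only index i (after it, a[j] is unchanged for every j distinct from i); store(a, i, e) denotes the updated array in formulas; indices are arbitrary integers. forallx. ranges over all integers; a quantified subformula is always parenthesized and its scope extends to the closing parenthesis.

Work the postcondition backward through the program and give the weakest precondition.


Working backward. After the program, the postcondition 3*c - 5 = 1 must hold; in canonical form it is 3*c = 6.
Before havoc t: 3*c = 6
Before y := y + 5: 3*c = 6
Then branch requires ((2*t + y != 16 or buf[t] + y >= c + 2) -> 3*c = 6) and ((not (2*t + y != 16 or buf[t] + y >= c + 2)) -> 3*buf[2] = 6*buf[0] + 6); else branch requires (c = 5 -> 3*c = 6) and ((not (c = 5)) -> 3*c = 6).
Before the if: ((2*buf[c + 1] + 3*y >= buf[y] + 6 and buf[3] <= buf[t] + t + 11) -> (((2*t + y != 16 or buf[t] + y >= c + 2) -> 3*c = 6) and ((not (2*t + y != 16 or buf[t] + y >= c + 2)) -> 3*buf[2] = 6*buf[0] + 6))) and ((not (2*buf[c + 1] + 3*y >= buf[y] + 6 and buf[3] <= buf[t] + t + 11)) -> ((c = 5 -> 3*c = 6) and ((not (c = 5)) -> 3*c = 6)))
Answer: WP = ((2*buf[c + 1] + 3*y >= buf[y] + 6 and buf[3] <= buf[t] + t + 11) -> (((2*t + y != 16 or buf[t] + y >= c + 2) -> 3*c = 6) and ((not (2*t + y != 16 or buf[t] + y >= c + 2)) -> 3*buf[2] = 6*buf[0] + 6))) and ((not (2*buf[c + 1] + 3*y >= buf[y] + 6 and buf[3] <= buf[t] + t + 11)) -> ((c = 5 -> 3*c = 6) and ((not (c = 5)) -> 3*c = 6)))


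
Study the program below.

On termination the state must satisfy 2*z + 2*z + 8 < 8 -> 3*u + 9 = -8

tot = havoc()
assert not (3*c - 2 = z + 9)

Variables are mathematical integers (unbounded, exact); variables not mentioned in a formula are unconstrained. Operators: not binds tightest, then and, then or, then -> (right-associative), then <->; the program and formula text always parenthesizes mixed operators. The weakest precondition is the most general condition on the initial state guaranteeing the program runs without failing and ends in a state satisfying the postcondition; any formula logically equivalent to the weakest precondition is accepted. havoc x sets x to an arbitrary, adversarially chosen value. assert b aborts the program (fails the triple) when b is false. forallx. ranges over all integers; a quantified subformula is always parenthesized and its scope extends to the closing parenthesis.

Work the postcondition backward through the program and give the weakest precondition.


Working backward. After the program, the postcondition 2*z + 2*z + 8 < 8 -> 3*u + 9 = -8 must hold; in canonical form it is 4*z < 0 -> 3*u = -17.
Before assert not (3*c - 2 = z + 9): (not (3*c = z + 11)) and (4*z < 0 -> 3*u = -17)
Before havoc tot: (not (3*c = z + 11)) and (4*z < 0 -> 3*u = -17)
Answer: WP = (not (3*c = z + 11)) and (4*z < 0 -> 3*u = -17)


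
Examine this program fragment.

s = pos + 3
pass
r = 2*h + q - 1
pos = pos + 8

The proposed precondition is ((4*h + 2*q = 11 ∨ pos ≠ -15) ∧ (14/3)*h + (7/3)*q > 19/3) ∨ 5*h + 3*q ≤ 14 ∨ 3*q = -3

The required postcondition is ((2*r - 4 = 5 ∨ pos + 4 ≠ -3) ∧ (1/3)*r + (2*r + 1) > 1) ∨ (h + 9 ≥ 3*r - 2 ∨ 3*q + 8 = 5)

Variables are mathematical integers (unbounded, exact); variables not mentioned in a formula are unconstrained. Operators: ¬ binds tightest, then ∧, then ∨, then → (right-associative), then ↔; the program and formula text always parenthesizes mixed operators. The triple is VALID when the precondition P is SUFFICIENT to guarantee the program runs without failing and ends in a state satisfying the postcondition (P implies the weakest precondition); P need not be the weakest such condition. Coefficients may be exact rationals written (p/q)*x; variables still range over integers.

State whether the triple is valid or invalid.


Working backward. After the program, the postcondition ((2*r - 4 = 5 ∨ pos + 4 ≠ -3) ∧ (1/3)*r + (2*r + 1) > 1) ∨ (h + 9 ≥ 3*r - 2 ∨ 3*q + 8 = 5) must hold; in canonical form it is ((2*r = 9 ∨ pos ≠ -7) ∧ (7/3)*r > 0) ∨ h ≥ 3*r - 11 ∨ 3*q = -3.
Before pos := pos + 8: ((2*r = 9 ∨ pos ≠ -15) ∧ (7/3)*r > 0) ∨ h ≥ 3*r - 11 ∨ 3*q = -3
Before r := 2*h + q - 1: ((4*h + 2*q = 11 ∨ pos ≠ -15) ∧ (14/3)*h + (7/3)*q > 7/3) ∨ 5*h + 3*q ≤ 14 ∨ 3*q = -3
Before skip: ((4*h + 2*q = 11 ∨ pos ≠ -15) ∧ (14/3)*h + (7/3)*q > 7/3) ∨ 5*h + 3*q ≤ 14 ∨ 3*q = -3
Before s := pos + 3: ((4*h + 2*q = 11 ∨ pos ≠ -15) ∧ (14/3)*h + (7/3)*q > 7/3) ∨ 5*h + 3*q ≤ 14 ∨ 3*q = -3
The weakest precondition is ((4*h + 2*q = 11 ∨ pos ≠ -15) ∧ (14/3)*h + (7/3)*q > 7/3) ∨ 5*h + 3*q ≤ 14 ∨ 3*q = -3.
Check whether ((4*h + 2*q = 11 ∨ pos ≠ -15) ∧ (14/3)*h + (7/3)*q > 19/3) ∨ 5*h + 3*q ≤ 14 ∨ 3*q = -3 implies it.
Every state satisfying the precondition satisfies the weakest precondition: the implication holds.
Answer: valid


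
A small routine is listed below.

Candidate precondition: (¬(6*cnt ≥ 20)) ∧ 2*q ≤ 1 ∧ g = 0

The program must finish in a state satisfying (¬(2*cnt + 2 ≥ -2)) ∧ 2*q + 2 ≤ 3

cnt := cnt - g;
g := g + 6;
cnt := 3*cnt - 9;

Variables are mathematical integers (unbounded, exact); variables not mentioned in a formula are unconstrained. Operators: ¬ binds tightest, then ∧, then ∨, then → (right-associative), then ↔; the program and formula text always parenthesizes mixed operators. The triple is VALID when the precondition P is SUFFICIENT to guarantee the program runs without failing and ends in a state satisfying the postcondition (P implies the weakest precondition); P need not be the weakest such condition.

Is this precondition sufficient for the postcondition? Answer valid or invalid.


Working backward. After the program, the postcondition (¬(2*cnt + 2 ≥ -2)) ∧ 2*q + 2 ≤ 3 must hold; in canonical form it is (¬(2*cnt ≥ -4)) ∧ 2*q ≤ 1.
Before cnt := 3*cnt - 9: (¬(6*cnt ≥ 14)) ∧ 2*q ≤ 1
Before g := g + 6: (¬(6*cnt ≥ 14)) ∧ 2*q ≤ 1
Before cnt := cnt - g: (¬(6*cnt ≥ 6*g + 14)) ∧ 2*q ≤ 1
The weakest precondition is (¬(6*cnt ≥ 6*g + 14)) ∧ 2*q ≤ 1.
Check whether (¬(6*cnt ≥ 20)) ∧ 2*q ≤ 1 ∧ g = 0 implies it.
Countermodel: at the initial state cnt = 3, g = 0, q = 0, the precondition holds but the weakest precondition fails.
Answer: invalid


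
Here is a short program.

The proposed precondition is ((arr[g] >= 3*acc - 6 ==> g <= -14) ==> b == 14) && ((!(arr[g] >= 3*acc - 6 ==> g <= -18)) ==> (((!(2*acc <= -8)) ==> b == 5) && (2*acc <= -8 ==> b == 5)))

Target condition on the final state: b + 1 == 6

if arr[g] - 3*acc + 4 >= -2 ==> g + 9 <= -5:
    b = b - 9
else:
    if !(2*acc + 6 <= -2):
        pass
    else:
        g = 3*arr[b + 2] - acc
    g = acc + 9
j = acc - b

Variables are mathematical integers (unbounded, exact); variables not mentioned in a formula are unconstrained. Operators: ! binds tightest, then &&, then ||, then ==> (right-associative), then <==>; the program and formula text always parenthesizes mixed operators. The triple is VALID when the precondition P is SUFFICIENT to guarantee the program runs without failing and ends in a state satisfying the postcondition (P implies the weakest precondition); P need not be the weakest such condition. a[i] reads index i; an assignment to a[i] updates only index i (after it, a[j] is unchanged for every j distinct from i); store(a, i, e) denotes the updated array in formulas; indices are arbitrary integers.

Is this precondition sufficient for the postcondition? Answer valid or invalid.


Working backward. After the program, the postcondition b + 1 == 6 must hold; in canonical form it is b == 5.
Before j := acc - b: b == 5
Then branch requires b == 14; else branch requires ((!(2*acc <= -8)) ==> b == 5) && (2*acc <= -8 ==> b == 5).
Before the if: ((arr[g] >= 3*acc - 6 ==> g <= -14) ==> b == 14) && ((!(arr[g] >= 3*acc - 6 ==> g <= -14)) ==> (((!(2*acc <= -8)) ==> b == 5) && (2*acc <= -8 ==> b == 5)))
The weakest precondition is ((arr[g] >= 3*acc - 6 ==> g <= -14) ==> b == 14) && ((!(arr[g] >= 3*acc - 6 ==> g <= -14)) ==> (((!(2*acc <= -8)) ==> b == 5) && (2*acc <= -8 ==> b == 5))).
Check whether ((arr[g] >= 3*acc - 6 ==> g <= -14) ==> b == 14) && ((!(arr[g] >= 3*acc - 6 ==> g <= -18)) ==> (((!(2*acc <= -8)) ==> b == 5) && (2*acc <= -8 ==> b == 5))) implies it.
Every state satisfying the precondition satisfies the weakest precondition: the implication holds.
Answer: valid


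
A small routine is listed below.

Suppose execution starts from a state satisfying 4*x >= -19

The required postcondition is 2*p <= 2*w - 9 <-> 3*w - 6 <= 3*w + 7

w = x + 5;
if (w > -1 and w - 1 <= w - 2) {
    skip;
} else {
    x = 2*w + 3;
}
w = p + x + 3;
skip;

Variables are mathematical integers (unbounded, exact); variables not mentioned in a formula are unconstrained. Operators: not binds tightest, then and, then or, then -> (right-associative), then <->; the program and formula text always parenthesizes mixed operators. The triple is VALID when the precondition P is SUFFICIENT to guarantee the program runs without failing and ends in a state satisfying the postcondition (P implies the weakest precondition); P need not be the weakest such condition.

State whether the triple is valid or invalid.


Working backward. After the program, the postcondition 2*p <= 2*w - 9 <-> 3*w - 6 <= 3*w + 7 must hold; in canonical form it is 2*p <= 2*w - 9.
Before skip: 2*p <= 2*w - 9
Before w := p + x + 3: 2*x >= 3
Then branch requires 2*x >= 3; else branch requires 4*w >= -3.
Before the if: 4*w >= -3
Before w := x + 5: 4*x >= -23
The weakest precondition is 4*x >= -23.
Check whether 4*x >= -19 implies it.
Every state satisfying the precondition satisfies the weakest precondition: the implication holds.
Answer: valid


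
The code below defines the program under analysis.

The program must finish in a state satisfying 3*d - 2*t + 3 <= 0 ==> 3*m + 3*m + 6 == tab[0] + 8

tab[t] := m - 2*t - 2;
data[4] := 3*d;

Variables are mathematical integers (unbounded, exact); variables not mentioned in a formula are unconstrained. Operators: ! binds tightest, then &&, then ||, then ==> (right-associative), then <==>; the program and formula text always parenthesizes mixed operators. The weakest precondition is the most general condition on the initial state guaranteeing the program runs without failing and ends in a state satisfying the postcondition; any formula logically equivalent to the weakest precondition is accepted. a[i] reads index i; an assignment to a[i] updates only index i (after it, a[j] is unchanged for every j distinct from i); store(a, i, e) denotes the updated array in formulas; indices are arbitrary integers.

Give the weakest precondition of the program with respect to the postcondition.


Working backward. After the program, the postcondition 3*d - 2*t + 3 <= 0 ==> 3*m + 3*m + 6 == tab[0] + 8 must hold; in canonical form it is 3*d <= 2*t - 3 ==> 6*m == tab[0] + 2.
Before data[4] := 3*d: 3*d <= 2*t - 3 ==> 6*m == tab[0] + 2
Before tab[t] := m - 2*t - 2: 3*d <= 2*t - 3 ==> 6*m == store(tab, t, m - 2*t - 2)[0] + 2
Answer: WP = 3*d <= 2*t - 3 ==> 6*m == store(tab, t, m - 2*t - 2)[0] + 2


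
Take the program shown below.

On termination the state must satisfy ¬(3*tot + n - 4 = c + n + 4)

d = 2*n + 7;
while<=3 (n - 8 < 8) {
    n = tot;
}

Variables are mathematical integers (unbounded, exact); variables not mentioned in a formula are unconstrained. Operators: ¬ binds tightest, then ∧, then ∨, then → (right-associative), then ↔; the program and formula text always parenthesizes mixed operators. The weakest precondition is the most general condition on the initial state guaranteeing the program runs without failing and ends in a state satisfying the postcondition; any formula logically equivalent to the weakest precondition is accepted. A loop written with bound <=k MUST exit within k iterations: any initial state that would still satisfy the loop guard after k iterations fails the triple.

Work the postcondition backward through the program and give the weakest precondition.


Working backward. After the program, the postcondition ¬(3*tot + n - 4 = c + n + 4) must hold; in canonical form it is ¬(3*tot = c + 8).
Before the loop (bound <=3), unroll the exhaustion recursion (WP_0 = exit-now case; WP_j = one more guarded iteration, up to j = 3):
  WP_0: (¬(n < 16)) ∧ (¬(3*tot = c + 8))
  WP_1: (n < 16 → ((¬(tot < 16)) ∧ (¬(3*tot = c + 8)))) ∧ ((¬(n < 16)) → (¬(3*tot = c + 8)))
  WP_2: (n < 16 → ((tot < 16 → ((¬(tot < 16)) ∧ (¬(3*tot = c + 8)))) ∧ ((¬(tot < 16)) → (¬(3*tot = c + 8))))) ∧ ((¬(n < 16)) → (¬(3*tot = c + 8)))
  WP_3: (n < 16 → ((tot < 16 → ((tot < 16 → ((¬(tot < 16)) ∧ (¬(3*tot = c + 8)))) ∧ ((¬(tot < 16)) → (¬(3*tot = c + 8))))) ∧ ((¬(tot < 16)) → (¬(3*tot = c + 8))))) ∧ ((¬(n < 16)) → (¬(3*tot = c + 8)))
So before the loop: (n < 16 → ((tot < 16 → ((tot < 16 → ((¬(tot < 16)) ∧ (¬(3*tot = c + 8)))) ∧ ((¬(tot < 16)) → (¬(3*tot = c + 8))))) ∧ ((¬(tot < 16)) → (¬(3*tot = c + 8))))) ∧ ((¬(n < 16)) → (¬(3*tot = c + 8)))
Before d := 2*n + 7: (n < 16 → ((tot < 16 → ((tot < 16 → ((¬(tot < 16)) ∧ (¬(3*tot = c + 8)))) ∧ ((¬(tot < 16)) → (¬(3*tot = c + 8))))) ∧ ((¬(tot < 16)) → (¬(3*tot = c + 8))))) ∧ ((¬(n < 16)) → (¬(3*tot = c + 8)))
Answer: WP = (n < 16 → ((tot < 16 → ((tot < 16 → ((¬(tot < 16)) ∧ (¬(3*tot = c + 8)))) ∧ ((¬(tot < 16)) → (¬(3*tot = c + 8))))) ∧ ((¬(tot < 16)) → (¬(3*tot = c + 8))))) ∧ ((¬(n < 16)) → (¬(3*tot = c + 8)))


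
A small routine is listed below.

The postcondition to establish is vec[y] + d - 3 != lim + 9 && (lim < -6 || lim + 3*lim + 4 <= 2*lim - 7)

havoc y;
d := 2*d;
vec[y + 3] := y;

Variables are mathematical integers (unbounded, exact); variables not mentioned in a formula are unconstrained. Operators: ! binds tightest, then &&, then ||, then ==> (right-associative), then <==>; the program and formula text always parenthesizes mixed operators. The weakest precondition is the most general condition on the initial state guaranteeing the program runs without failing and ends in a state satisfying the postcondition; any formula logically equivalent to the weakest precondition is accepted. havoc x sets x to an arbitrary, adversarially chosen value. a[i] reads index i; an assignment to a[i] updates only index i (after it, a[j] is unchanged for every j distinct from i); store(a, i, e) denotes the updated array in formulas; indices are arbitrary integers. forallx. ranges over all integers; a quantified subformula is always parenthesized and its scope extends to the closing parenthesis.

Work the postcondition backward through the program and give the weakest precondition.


Working backward. After the program, the postcondition vec[y] + d - 3 != lim + 9 && (lim < -6 || lim + 3*lim + 4 <= 2*lim - 7) must hold; in canonical form it is vec[y] + d != lim + 12 && (lim < -6 || 2*lim <= -11).
Before vec[y + 3] := y: store(vec, y + 3, y)[y] + d != lim + 12 && (lim < -6 || 2*lim <= -11)
Before d := 2*d: store(vec, y + 3, y)[y] + 2*d != lim + 12 && (lim < -6 || 2*lim <= -11)
Before havoc y: forall y_1. (store(vec, y_1 + 3, y_1)[y_1] + 2*d != lim + 12 && (lim < -6 || 2*lim <= -11))
Answer: WP = forall y_1. (store(vec, y_1 + 3, y_1)[y_1] + 2*d != lim + 12 && (lim < -6 || 2*lim <= -11))


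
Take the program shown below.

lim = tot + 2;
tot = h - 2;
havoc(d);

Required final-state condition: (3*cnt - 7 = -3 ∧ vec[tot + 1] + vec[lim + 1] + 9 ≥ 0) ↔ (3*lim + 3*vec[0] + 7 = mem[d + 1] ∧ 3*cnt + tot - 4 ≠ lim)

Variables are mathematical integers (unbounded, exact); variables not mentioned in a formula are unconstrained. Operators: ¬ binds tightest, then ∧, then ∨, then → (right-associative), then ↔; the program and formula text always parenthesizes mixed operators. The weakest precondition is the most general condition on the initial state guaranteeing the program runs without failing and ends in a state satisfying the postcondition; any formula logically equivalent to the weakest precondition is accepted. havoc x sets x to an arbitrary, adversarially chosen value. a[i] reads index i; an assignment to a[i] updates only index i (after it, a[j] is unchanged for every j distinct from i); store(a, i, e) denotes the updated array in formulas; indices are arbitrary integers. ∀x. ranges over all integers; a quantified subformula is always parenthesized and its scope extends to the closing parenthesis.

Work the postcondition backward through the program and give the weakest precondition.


Working backward. After the program, the postcondition (3*cnt - 7 = -3 ∧ vec[tot + 1] + vec[lim + 1] + 9 ≥ 0) ↔ (3*lim + 3*vec[0] + 7 = mem[d + 1] ∧ 3*cnt + tot - 4 ≠ lim) must hold; in canonical form it is (3*cnt = 4 ∧ vec[lim + 1] + vec[tot + 1] ≥ -9) ↔ (3*vec[0] + 3*lim = mem[d + 1] - 7 ∧ 3*cnt + tot ≠ lim + 4).
Before havoc d: ∀d_1. ((3*cnt = 4 ∧ vec[lim + 1] + vec[tot + 1] ≥ -9) ↔ (3*vec[0] + 3*lim = mem[d_1 + 1] - 7 ∧ 3*cnt + tot ≠ lim + 4))
Before tot := h - 2: ∀d_1. ((3*cnt = 4 ∧ vec[lim + 1] + vec[h - 1] ≥ -9) ↔ (3*vec[0] + 3*lim = mem[d_1 + 1] - 7 ∧ 3*cnt + h ≠ lim + 6))
Before lim := tot + 2: ∀d_1. ((3*cnt = 4 ∧ vec[tot + 3] + vec[h - 1] ≥ -9) ↔ (3*vec[0] + 3*tot = mem[d_1 + 1] - 13 ∧ 3*cnt + h ≠ tot + 8))
Answer: WP = ∀d_1. ((3*cnt = 4 ∧ vec[tot + 3] + vec[h - 1] ≥ -9) ↔ (3*vec[0] + 3*tot = mem[d_1 + 1] - 13 ∧ 3*cnt + h ≠ tot + 8))


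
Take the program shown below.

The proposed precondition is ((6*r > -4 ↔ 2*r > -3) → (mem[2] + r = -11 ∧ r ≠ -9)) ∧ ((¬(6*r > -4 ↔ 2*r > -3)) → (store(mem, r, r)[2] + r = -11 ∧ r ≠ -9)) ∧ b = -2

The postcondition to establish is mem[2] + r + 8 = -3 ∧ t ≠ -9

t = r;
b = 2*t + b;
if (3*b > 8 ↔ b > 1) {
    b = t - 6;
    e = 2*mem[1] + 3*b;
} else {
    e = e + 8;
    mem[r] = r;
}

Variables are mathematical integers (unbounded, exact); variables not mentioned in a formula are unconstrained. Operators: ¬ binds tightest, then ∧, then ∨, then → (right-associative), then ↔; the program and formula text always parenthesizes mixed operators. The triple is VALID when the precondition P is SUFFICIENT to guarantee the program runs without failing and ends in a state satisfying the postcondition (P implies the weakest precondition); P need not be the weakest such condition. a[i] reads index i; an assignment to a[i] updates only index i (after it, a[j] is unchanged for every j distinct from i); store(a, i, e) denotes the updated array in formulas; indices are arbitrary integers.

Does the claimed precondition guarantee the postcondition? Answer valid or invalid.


Working backward. After the program, the postcondition mem[2] + r + 8 = -3 ∧ t ≠ -9 must hold; in canonical form it is mem[2] + r = -11 ∧ t ≠ -9.
Then branch requires mem[2] + r = -11 ∧ t ≠ -9; else branch requires store(mem, r, r)[2] + r = -11 ∧ t ≠ -9.
Before the if: ((3*b > 8 ↔ b > 1) → (mem[2] + r = -11 ∧ t ≠ -9)) ∧ ((¬(3*b > 8 ↔ b > 1)) → (store(mem, r, r)[2] + r = -11 ∧ t ≠ -9))
Before b := 2*t + b: ((3*b + 6*t > 8 ↔ b + 2*t > 1) → (mem[2] + r = -11 ∧ t ≠ -9)) ∧ ((¬(3*b + 6*t > 8 ↔ b + 2*t > 1)) → (store(mem, r, r)[2] + r = -11 ∧ t ≠ -9))
Before t := r: ((3*b + 6*r > 8 ↔ b + 2*r > 1) → (mem[2] + r = -11 ∧ r ≠ -9)) ∧ ((¬(3*b + 6*r > 8 ↔ b + 2*r > 1)) → (store(mem, r, r)[2] + r = -11 ∧ r ≠ -9))
The weakest precondition is ((3*b + 6*r > 8 ↔ b + 2*r > 1) → (mem[2] + r = -11 ∧ r ≠ -9)) ∧ ((¬(3*b + 6*r > 8 ↔ b + 2*r > 1)) → (store(mem, r, r)[2] + r = -11 ∧ r ≠ -9)).
Check whether ((6*r > -4 ↔ 2*r > -3) → (mem[2] + r = -11 ∧ r ≠ -9)) ∧ ((¬(6*r > -4 ↔ 2*r > -3)) → (store(mem, r, r)[2] + r = -11 ∧ r ≠ -9)) ∧ b = -2 implies it.
Countermodel: at the initial state b = -2, mem = {[2] = -13, elsewhere 3}, r = 2, the precondition holds but the weakest precondition fails.
Answer: invalid
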